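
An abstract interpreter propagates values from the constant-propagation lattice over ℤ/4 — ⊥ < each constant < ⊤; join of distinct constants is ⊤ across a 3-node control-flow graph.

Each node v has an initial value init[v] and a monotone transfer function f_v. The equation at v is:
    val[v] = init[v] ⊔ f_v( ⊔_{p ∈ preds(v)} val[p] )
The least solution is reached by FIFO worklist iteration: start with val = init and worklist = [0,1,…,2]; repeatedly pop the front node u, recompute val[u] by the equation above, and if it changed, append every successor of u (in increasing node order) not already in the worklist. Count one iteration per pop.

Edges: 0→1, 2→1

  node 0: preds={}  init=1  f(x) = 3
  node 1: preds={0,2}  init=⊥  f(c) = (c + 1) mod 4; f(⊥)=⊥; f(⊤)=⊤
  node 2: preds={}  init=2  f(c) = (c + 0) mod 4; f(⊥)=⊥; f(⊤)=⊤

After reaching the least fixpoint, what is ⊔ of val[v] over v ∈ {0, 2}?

Iteration log — 3 steps:
  step 1. node 0  ⊔preds=⊥  new=⊤  old=1  +wl: 
  step 2. node 1  ⊔preds=⊤  new=⊤  old=⊥  +wl: 
  step 3. node 2  ⊔preds=⊥  new=2  stable

Least fixpoint reached:
  node 0: ⊤
  node 1: ⊤
  node 2: 2

⊤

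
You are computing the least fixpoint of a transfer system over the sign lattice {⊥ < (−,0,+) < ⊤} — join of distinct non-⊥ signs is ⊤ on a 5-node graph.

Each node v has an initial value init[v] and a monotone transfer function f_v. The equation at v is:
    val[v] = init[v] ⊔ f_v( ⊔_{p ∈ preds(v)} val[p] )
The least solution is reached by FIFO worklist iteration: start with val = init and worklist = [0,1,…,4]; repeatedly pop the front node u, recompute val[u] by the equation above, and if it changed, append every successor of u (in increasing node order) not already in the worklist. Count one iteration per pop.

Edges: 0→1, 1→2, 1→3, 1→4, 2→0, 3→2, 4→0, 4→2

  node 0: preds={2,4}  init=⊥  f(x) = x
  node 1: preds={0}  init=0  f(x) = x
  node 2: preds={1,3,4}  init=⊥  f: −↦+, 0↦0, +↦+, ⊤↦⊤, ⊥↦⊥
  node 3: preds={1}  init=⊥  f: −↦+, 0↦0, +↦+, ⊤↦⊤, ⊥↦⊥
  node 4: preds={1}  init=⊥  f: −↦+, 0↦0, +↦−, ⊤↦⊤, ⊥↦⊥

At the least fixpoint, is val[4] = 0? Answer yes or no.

Worklist (8 pops):
  #1 pop 0: in=⊥ → ⊥ (no change)
  #2 pop 1: in=⊥ → 0 (no change)
  #3 pop 2: in=0 → 0 (was ⊥); enqueue [0]
  #4 pop 3: in=0 → 0 (was ⊥); enqueue [2]
  #5 pop 4: in=0 → 0 (was ⊥); enqueue []
  #6 pop 0: in=0 → 0 (was ⊥); enqueue [1]
  #7 pop 2: in=0 → 0 (no change)
  #8 pop 1: in=0 → 0 (no change)

Fixpoint:
  val[0] = 0
  val[1] = 0
  val[2] = 0
  val[3] = 0
  val[4] = 0

yes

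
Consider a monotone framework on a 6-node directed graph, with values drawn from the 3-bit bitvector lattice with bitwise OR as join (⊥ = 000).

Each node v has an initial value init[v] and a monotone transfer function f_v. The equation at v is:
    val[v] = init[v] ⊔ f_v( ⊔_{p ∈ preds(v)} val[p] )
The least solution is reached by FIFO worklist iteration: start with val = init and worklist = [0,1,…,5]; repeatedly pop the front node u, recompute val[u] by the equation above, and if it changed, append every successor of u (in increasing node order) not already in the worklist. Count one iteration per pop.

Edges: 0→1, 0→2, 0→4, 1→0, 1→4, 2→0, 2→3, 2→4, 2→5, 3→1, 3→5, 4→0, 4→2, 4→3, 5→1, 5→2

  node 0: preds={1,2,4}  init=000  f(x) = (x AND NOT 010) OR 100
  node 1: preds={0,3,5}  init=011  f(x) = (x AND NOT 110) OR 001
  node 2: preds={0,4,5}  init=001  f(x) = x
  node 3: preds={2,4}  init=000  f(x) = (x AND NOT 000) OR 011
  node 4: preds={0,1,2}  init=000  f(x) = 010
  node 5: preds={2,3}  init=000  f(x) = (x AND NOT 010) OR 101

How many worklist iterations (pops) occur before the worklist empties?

13

Iteration log — 13 steps:
  step 1. node 0  ⊔preds=011  new=101  old=000  +wl: 
  step 2. node 1  ⊔preds=101  new=011  stable
  step 3. node 2  ⊔preds=101  new=101  old=001  +wl: 0
  step 4. node 3  ⊔preds=101  new=111  old=000  +wl: 1
  step 5. node 4  ⊔preds=111  new=010  old=000  +wl: 2,3
  step 6. node 5  ⊔preds=111  new=101  old=000  +wl: 
  step 7. node 0  ⊔preds=111  new=101  stable
  step 8. node 1  ⊔preds=111  new=011  stable
  step 9. node 2  ⊔preds=111  new=111  old=101  +wl: 0,4,5
  step 10. node 3  ⊔preds=111  new=111  stable
  step 11. node 0  ⊔preds=111  new=101  stable
  step 12. node 4  ⊔preds=111  new=010  stable
  step 13. node 5  ⊔preds=111  new=101  stable

Least fixpoint reached:
  node 0: 101
  node 1: 011
  node 2: 111
  node 3: 111
  node 4: 010
  node 5: 101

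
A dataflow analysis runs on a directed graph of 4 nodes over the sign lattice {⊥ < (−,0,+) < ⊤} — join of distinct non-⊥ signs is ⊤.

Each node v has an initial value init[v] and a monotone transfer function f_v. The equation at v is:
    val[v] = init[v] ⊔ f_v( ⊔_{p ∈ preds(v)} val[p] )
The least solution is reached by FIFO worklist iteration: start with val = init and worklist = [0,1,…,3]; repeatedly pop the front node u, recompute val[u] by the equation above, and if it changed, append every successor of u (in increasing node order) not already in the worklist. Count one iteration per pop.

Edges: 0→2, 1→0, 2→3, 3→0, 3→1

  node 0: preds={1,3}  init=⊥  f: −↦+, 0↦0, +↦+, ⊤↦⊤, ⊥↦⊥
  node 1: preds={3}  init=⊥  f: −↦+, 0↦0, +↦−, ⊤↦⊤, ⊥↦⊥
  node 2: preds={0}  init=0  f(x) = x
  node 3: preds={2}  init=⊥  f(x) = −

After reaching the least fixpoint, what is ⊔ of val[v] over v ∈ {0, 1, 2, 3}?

Worklist (10 pops):
  #1 pop 0: in=⊥ → ⊥ (no change)
  #2 pop 1: in=⊥ → ⊥ (no change)
  #3 pop 2: in=⊥ → 0 (no change)
  #4 pop 3: in=0 → − (was ⊥); enqueue [0,1]
  #5 pop 0: in=− → + (was ⊥); enqueue [2]
  #6 pop 1: in=− → + (was ⊥); enqueue [0]
  #7 pop 2: in=+ → ⊤ (was 0); enqueue [3]
  #8 pop 0: in=⊤ → ⊤ (was +); enqueue [2]
  #9 pop 3: in=⊤ → − (no change)
  #10 pop 2: in=⊤ → ⊤ (no change)

Fixpoint:
  val[0] = ⊤
  val[1] = +
  val[2] = ⊤
  val[3] = −

⊤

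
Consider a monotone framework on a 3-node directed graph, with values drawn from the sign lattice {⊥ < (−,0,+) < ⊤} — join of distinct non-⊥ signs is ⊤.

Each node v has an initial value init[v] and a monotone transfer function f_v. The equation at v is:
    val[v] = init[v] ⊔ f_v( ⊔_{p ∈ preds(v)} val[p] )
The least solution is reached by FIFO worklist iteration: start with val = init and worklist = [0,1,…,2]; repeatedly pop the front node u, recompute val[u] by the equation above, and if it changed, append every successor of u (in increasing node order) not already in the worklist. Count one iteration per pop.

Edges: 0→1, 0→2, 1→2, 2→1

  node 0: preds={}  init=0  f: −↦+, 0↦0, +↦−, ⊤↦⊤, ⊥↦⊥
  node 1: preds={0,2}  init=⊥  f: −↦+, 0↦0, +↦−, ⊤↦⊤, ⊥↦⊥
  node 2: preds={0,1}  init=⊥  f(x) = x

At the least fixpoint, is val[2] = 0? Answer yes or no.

Worklist (4 pops):
  #1 pop 0: in=⊥ → 0 (no change)
  #2 pop 1: in=0 → 0 (was ⊥); enqueue []
  #3 pop 2: in=0 → 0 (was ⊥); enqueue [1]
  #4 pop 1: in=0 → 0 (no change)

Fixpoint:
  val[0] = 0
  val[1] = 0
  val[2] = 0

yes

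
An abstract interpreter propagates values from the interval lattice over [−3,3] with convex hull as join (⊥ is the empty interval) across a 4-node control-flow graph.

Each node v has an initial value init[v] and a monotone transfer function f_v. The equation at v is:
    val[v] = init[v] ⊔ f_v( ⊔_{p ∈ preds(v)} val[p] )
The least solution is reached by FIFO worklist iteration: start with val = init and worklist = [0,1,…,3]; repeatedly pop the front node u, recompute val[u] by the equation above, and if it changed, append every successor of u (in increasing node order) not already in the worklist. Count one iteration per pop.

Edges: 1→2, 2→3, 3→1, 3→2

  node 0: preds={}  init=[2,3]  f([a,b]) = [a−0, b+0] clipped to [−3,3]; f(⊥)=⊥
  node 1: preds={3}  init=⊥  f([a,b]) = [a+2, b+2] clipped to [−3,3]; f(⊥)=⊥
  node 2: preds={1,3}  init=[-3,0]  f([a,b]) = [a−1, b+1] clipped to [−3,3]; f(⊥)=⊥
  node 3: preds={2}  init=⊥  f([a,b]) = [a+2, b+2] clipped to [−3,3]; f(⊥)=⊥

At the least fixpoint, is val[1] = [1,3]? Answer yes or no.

Iteration log — 9 steps:
  step 1. node 0  ⊔preds=⊥  new=[2,3]  stable
  step 2. node 1  ⊔preds=⊥  new=⊥  stable
  step 3. node 2  ⊔preds=⊥  new=[-3,0]  stable
  step 4. node 3  ⊔preds=[-3,0]  new=[-1,2]  old=⊥  +wl: 1,2
  step 5. node 1  ⊔preds=[-1,2]  new=[1,3]  old=⊥  +wl: 
  step 6. node 2  ⊔preds=[-1,3]  new=[-3,3]  old=[-3,0]  +wl: 3
  step 7. node 3  ⊔preds=[-3,3]  new=[-1,3]  old=[-1,2]  +wl: 1,2
  step 8. node 1  ⊔preds=[-1,3]  new=[1,3]  stable
  step 9. node 2  ⊔preds=[-1,3]  new=[-3,3]  stable

Least fixpoint reached:
  node 0: [2,3]
  node 1: [1,3]
  node 2: [-3,3]
  node 3: [-1,3]

yes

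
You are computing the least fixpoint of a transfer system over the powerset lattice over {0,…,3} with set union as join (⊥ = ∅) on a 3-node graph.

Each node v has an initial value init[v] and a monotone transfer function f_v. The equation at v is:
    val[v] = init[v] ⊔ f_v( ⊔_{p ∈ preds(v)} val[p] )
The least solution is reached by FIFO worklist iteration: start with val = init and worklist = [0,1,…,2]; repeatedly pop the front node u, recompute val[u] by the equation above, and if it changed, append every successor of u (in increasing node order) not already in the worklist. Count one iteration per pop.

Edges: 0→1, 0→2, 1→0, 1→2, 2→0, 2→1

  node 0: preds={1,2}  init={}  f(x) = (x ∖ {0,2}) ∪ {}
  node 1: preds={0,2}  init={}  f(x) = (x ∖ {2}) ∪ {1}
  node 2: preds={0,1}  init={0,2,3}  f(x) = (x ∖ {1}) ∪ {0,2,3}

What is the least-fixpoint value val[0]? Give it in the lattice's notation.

Trace (6 dequeues):
  [1] u=0 | in {0,2,3} | out {3} | prev {} | push {}
  [2] u=1 | in {0,2,3} | out {0,1,3} | prev {} | push {0}
  [3] u=2 | in {0,1,3} | out {0,2,3} | ==
  [4] u=0 | in {0,1,2,3} | out {1,3} | prev {3} | push {1,2}
  [5] u=1 | in {0,1,2,3} | out {0,1,3} | ==
  [6] u=2 | in {0,1,3} | out {0,2,3} | ==

Converged values:
  [0] {1,3}
  [1] {0,1,3}
  [2] {0,2,3}

{1,3}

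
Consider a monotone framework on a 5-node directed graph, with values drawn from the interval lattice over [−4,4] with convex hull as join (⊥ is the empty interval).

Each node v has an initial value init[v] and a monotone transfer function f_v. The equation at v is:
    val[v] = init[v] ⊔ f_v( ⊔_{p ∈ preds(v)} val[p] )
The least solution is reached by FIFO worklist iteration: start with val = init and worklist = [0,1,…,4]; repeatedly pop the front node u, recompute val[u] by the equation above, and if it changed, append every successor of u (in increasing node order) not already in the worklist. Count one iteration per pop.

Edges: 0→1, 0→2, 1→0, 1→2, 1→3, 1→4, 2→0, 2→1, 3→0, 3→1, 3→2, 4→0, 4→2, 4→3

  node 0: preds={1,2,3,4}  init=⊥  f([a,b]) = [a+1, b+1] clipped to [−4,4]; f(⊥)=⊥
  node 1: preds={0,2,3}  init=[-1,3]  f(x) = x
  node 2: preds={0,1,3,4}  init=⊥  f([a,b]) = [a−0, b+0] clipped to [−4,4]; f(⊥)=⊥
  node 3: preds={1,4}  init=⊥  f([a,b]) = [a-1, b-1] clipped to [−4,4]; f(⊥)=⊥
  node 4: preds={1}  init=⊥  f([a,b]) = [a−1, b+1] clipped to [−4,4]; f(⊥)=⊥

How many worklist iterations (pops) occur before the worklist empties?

23

Trace (23 dequeues):
  [1] u=0 | in [-1,3] | out [0,4] | prev ⊥ | push {}
  [2] u=1 | in [0,4] | out [-1,4] | prev [-1,3] | push {0}
  [3] u=2 | in [-1,4] | out [-1,4] | prev ⊥ | push {1}
  [4] u=3 | in [-1,4] | out [-2,3] | prev ⊥ | push {2}
  [5] u=4 | in [-1,4] | out [-2,4] | prev ⊥ | push {3}
  [6] u=0 | in [-2,4] | out [-1,4] | prev [0,4] | push {}
  [7] u=1 | in [-2,4] | out [-2,4] | prev [-1,4] | push {0,4}
  [8] u=2 | in [-2,4] | out [-2,4] | prev [-1,4] | push {1}
  [9] u=3 | in [-2,4] | out [-3,3] | prev [-2,3] | push {2}
  [10] u=0 | in [-3,4] | out [-2,4] | prev [-1,4] | push {}
  [11] u=4 | in [-2,4] | out [-3,4] | prev [-2,4] | push {0,3}
  [12] u=1 | in [-3,4] | out [-3,4] | prev [-2,4] | push {4}
  [13] u=2 | in [-3,4] | out [-3,4] | prev [-2,4] | push {1}
  [14] u=0 | in [-3,4] | out [-2,4] | ==
  [15] u=3 | in [-3,4] | out [-4,3] | prev [-3,3] | push {0,2}
  [16] u=4 | in [-3,4] | out [-4,4] | prev [-3,4] | push {3}
  [17] u=1 | in [-4,4] | out [-4,4] | prev [-3,4] | push {4}
  [18] u=0 | in [-4,4] | out [-3,4] | prev [-2,4] | push {1}
  [19] u=2 | in [-4,4] | out [-4,4] | prev [-3,4] | push {0}
  [20] u=3 | in [-4,4] | out [-4,3] | ==
  [21] u=4 | in [-4,4] | out [-4,4] | ==
  [22] u=1 | in [-4,4] | out [-4,4] | ==
  [23] u=0 | in [-4,4] | out [-3,4] | ==

Converged values:
  [0] [-3,4]
  [1] [-4,4]
  [2] [-4,4]
  [3] [-4,3]
  [4] [-4,4]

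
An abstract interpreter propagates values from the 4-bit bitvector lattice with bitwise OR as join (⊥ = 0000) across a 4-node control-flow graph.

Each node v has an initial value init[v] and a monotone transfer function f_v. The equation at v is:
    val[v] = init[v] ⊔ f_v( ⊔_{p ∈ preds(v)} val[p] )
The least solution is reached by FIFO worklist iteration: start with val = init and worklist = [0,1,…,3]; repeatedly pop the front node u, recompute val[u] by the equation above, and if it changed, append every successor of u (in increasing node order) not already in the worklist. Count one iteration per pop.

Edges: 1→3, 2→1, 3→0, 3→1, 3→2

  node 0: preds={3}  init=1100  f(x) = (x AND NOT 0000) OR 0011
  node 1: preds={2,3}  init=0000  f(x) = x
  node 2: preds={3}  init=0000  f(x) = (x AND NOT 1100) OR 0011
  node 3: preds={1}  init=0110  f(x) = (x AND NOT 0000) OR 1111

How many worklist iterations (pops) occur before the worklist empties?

8

Iteration log — 8 steps:
  step 1. node 0  ⊔preds=0110  new=1111  old=1100  +wl: 
  step 2. node 1  ⊔preds=0110  new=0110  old=0000  +wl: 
  step 3. node 2  ⊔preds=0110  new=0011  old=0000  +wl: 1
  step 4. node 3  ⊔preds=0110  new=1111  old=0110  +wl: 0,2
  step 5. node 1  ⊔preds=1111  new=1111  old=0110  +wl: 3
  step 6. node 0  ⊔preds=1111  new=1111  stable
  step 7. node 2  ⊔preds=1111  new=0011  stable
  step 8. node 3  ⊔preds=1111  new=1111  stable

Least fixpoint reached:
  node 0: 1111
  node 1: 1111
  node 2: 0011
  node 3: 1111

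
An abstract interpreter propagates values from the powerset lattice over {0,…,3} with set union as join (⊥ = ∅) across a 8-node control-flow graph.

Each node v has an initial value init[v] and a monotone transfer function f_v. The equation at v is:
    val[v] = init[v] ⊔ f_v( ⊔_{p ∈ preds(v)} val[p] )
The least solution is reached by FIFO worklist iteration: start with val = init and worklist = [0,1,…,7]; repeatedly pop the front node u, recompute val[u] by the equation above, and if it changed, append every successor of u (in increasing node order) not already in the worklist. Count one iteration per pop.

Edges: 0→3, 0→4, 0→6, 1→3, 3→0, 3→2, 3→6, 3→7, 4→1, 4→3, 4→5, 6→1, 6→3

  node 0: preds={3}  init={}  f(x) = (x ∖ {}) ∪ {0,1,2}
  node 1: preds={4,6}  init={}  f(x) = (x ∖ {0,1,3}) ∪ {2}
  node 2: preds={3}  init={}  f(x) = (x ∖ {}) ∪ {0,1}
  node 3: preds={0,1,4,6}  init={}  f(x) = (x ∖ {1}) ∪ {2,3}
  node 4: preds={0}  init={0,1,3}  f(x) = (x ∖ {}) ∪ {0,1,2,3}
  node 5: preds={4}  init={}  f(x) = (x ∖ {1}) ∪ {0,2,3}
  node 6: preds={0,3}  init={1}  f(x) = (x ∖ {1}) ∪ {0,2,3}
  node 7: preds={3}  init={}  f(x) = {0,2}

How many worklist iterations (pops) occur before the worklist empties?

Iteration log — 14 steps:
  step 1. node 0  ⊔preds={}  new={0,1,2}  old={}  +wl: 
  step 2. node 1  ⊔preds={0,1,3}  new={2}  old={}  +wl: 
  step 3. node 2  ⊔preds={}  new={0,1}  old={}  +wl: 
  step 4. node 3  ⊔preds={0,1,2,3}  new={0,2,3}  old={}  +wl: 0,2
  step 5. node 4  ⊔preds={0,1,2}  new={0,1,2,3}  old={0,1,3}  +wl: 1,3
  step 6. node 5  ⊔preds={0,1,2,3}  new={0,2,3}  old={}  +wl: 
  step 7. node 6  ⊔preds={0,1,2,3}  new={0,1,2,3}  old={1}  +wl: 
  step 8. node 7  ⊔preds={0,2,3}  new={0,2}  old={}  +wl: 
  step 9. node 0  ⊔preds={0,2,3}  new={0,1,2,3}  old={0,1,2}  +wl: 4,6
  step 10. node 2  ⊔preds={0,2,3}  new={0,1,2,3}  old={0,1}  +wl: 
  step 11. node 1  ⊔preds={0,1,2,3}  new={2}  stable
  step 12. node 3  ⊔preds={0,1,2,3}  new={0,2,3}  stable
  step 13. node 4  ⊔preds={0,1,2,3}  new={0,1,2,3}  stable
  step 14. node 6  ⊔preds={0,1,2,3}  new={0,1,2,3}  stable

Least fixpoint reached:
  node 0: {0,1,2,3}
  node 1: {2}
  node 2: {0,1,2,3}
  node 3: {0,2,3}
  node 4: {0,1,2,3}
  node 5: {0,2,3}
  node 6: {0,1,2,3}
  node 7: {0,2}

14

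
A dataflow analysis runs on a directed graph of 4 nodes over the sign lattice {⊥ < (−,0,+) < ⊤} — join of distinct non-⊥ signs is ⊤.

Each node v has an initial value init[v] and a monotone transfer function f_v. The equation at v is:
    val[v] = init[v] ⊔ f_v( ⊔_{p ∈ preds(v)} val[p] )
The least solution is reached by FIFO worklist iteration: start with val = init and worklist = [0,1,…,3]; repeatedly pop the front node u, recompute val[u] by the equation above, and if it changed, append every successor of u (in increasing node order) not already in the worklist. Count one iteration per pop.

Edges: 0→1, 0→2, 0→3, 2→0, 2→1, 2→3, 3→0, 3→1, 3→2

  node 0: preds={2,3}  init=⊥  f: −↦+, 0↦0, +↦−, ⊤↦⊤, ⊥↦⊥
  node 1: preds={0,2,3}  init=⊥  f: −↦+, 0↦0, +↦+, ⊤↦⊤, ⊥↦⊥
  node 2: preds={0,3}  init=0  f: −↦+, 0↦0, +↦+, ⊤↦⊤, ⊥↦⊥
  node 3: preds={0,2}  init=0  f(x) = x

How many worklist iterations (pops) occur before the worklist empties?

4

Trace (4 dequeues):
  [1] u=0 | in 0 | out 0 | prev ⊥ | push {}
  [2] u=1 | in 0 | out 0 | prev ⊥ | push {}
  [3] u=2 | in 0 | out 0 | ==
  [4] u=3 | in 0 | out 0 | ==

Converged values:
  [0] 0
  [1] 0
  [2] 0
  [3] 0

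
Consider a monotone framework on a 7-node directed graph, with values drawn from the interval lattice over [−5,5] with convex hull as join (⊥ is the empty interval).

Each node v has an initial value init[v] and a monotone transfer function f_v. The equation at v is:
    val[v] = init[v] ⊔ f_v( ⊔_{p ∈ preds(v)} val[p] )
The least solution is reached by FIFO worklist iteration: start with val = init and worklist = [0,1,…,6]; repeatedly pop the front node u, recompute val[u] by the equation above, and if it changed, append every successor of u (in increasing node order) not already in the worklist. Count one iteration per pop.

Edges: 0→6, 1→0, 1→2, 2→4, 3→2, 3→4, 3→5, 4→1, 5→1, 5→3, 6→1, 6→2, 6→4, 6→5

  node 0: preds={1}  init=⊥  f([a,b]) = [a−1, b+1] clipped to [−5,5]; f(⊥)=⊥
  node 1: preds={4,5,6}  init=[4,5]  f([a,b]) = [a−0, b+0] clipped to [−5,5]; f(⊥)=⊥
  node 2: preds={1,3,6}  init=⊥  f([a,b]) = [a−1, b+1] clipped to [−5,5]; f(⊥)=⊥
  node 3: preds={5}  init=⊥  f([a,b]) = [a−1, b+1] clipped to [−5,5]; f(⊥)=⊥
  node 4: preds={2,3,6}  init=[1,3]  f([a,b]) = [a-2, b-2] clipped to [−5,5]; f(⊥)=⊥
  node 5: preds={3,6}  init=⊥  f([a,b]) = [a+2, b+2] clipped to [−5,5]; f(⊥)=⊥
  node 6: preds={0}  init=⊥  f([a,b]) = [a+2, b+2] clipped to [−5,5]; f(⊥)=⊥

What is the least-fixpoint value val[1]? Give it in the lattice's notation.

[-5,5]

Iteration log — 37 steps:
  step 1. node 0  ⊔preds=[4,5]  new=[3,5]  old=⊥  +wl: 
  step 2. node 1  ⊔preds=[1,3]  new=[1,5]  old=[4,5]  +wl: 0
  step 3. node 2  ⊔preds=[1,5]  new=[0,5]  old=⊥  +wl: 
  step 4. node 3  ⊔preds=⊥  new=⊥  stable
  step 5. node 4  ⊔preds=[0,5]  new=[-2,3]  old=[1,3]  +wl: 1
  step 6. node 5  ⊔preds=⊥  new=⊥  stable
  step 7. node 6  ⊔preds=[3,5]  new=[5,5]  old=⊥  +wl: 2,4,5
  step 8. node 0  ⊔preds=[1,5]  new=[0,5]  old=[3,5]  +wl: 6
  step 9. node 1  ⊔preds=[-2,5]  new=[-2,5]  old=[1,5]  +wl: 0
  step 10. node 2  ⊔preds=[-2,5]  new=[-3,5]  old=[0,5]  +wl: 
  step 11. node 4  ⊔preds=[-3,5]  new=[-5,3]  old=[-2,3]  +wl: 1
  step 12. node 5  ⊔preds=[5,5]  new=[5,5]  old=⊥  +wl: 3
  step 13. node 6  ⊔preds=[0,5]  new=[2,5]  old=[5,5]  +wl: 2,4,5
  step 14. node 0  ⊔preds=[-2,5]  new=[-3,5]  old=[0,5]  +wl: 6
  step 15. node 1  ⊔preds=[-5,5]  new=[-5,5]  old=[-2,5]  +wl: 0
  step 16. node 3  ⊔preds=[5,5]  new=[4,5]  old=⊥  +wl: 
  step 17. node 2  ⊔preds=[-5,5]  new=[-5,5]  old=[-3,5]  +wl: 
  step 18. node 4  ⊔preds=[-5,5]  new=[-5,3]  stable
  step 19. node 5  ⊔preds=[2,5]  new=[4,5]  old=[5,5]  +wl: 1,3
  step 20. node 6  ⊔preds=[-3,5]  new=[-1,5]  old=[2,5]  +wl: 2,4,5
  step 21. node 0  ⊔preds=[-5,5]  new=[-5,5]  old=[-3,5]  +wl: 6
  step 22. node 1  ⊔preds=[-5,5]  new=[-5,5]  stable
  step 23. node 3  ⊔preds=[4,5]  new=[3,5]  old=[4,5]  +wl: 
  step 24. node 2  ⊔preds=[-5,5]  new=[-5,5]  stable
  step 25. node 4  ⊔preds=[-5,5]  new=[-5,3]  stable
  step 26. node 5  ⊔preds=[-1,5]  new=[1,5]  old=[4,5]  +wl: 1,3
  step 27. node 6  ⊔preds=[-5,5]  new=[-3,5]  old=[-1,5]  +wl: 2,4,5
  step 28. node 1  ⊔preds=[-5,5]  new=[-5,5]  stable
  step 29. node 3  ⊔preds=[1,5]  new=[0,5]  old=[3,5]  +wl: 
  step 30. node 2  ⊔preds=[-5,5]  new=[-5,5]  stable
  step 31. node 4  ⊔preds=[-5,5]  new=[-5,3]  stable
  step 32. node 5  ⊔preds=[-3,5]  new=[-1,5]  old=[1,5]  +wl: 1,3
  step 33. node 1  ⊔preds=[-5,5]  new=[-5,5]  stable
  step 34. node 3  ⊔preds=[-1,5]  new=[-2,5]  old=[0,5]  +wl: 2,4,5
  step 35. node 2  ⊔preds=[-5,5]  new=[-5,5]  stable
  step 36. node 4  ⊔preds=[-5,5]  new=[-5,3]  stable
  step 37. node 5  ⊔preds=[-3,5]  new=[-1,5]  stable

Least fixpoint reached:
  node 0: [-5,5]
  node 1: [-5,5]
  node 2: [-5,5]
  node 3: [-2,5]
  node 4: [-5,3]
  node 5: [-1,5]
  node 6: [-3,5]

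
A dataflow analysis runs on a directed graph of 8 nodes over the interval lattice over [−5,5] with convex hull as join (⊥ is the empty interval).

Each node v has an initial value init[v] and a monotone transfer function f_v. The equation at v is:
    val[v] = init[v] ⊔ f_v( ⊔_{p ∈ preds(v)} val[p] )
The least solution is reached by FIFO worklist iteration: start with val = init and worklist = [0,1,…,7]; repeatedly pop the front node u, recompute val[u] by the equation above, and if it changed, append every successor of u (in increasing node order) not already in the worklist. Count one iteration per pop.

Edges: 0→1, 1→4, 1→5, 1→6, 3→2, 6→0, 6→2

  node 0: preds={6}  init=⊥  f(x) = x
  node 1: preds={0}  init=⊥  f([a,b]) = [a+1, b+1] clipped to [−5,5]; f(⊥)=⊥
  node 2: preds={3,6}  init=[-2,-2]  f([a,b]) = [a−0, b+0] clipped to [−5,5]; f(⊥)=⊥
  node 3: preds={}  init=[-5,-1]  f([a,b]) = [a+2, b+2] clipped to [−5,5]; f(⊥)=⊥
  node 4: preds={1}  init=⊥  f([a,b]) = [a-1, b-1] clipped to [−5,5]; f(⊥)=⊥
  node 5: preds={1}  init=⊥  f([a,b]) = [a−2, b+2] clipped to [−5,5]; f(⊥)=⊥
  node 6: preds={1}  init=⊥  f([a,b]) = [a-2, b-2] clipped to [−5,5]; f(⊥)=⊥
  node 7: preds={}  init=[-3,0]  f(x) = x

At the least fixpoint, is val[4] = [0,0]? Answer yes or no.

Iteration log — 8 steps:
  step 1. node 0  ⊔preds=⊥  new=⊥  stable
  step 2. node 1  ⊔preds=⊥  new=⊥  stable
  step 3. node 2  ⊔preds=[-5,-1]  new=[-5,-1]  old=[-2,-2]  +wl: 
  step 4. node 3  ⊔preds=⊥  new=[-5,-1]  stable
  step 5. node 4  ⊔preds=⊥  new=⊥  stable
  step 6. node 5  ⊔preds=⊥  new=⊥  stable
  step 7. node 6  ⊔preds=⊥  new=⊥  stable
  step 8. node 7  ⊔preds=⊥  new=[-3,0]  stable

Least fixpoint reached:
  node 0: ⊥
  node 1: ⊥
  node 2: [-5,-1]
  node 3: [-5,-1]
  node 4: ⊥
  node 5: ⊥
  node 6: ⊥
  node 7: [-3,0]

no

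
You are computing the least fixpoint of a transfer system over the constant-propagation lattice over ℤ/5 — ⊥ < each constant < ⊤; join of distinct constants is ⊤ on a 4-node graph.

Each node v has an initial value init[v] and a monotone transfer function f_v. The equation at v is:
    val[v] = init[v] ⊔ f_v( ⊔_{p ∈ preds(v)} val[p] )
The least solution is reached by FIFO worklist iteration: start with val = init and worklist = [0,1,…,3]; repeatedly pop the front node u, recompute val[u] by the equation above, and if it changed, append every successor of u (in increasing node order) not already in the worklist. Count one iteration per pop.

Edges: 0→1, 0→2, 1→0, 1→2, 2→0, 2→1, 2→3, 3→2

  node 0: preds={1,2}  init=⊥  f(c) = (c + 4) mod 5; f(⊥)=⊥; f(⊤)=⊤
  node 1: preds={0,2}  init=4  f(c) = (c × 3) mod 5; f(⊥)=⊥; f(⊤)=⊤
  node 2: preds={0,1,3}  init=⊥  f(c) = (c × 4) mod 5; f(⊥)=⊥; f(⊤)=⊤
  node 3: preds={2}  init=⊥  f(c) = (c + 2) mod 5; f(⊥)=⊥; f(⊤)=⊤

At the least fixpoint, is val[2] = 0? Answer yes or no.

Trace (8 dequeues):
  [1] u=0 | in 4 | out 3 | prev ⊥ | push {}
  [2] u=1 | in 3 | out 4 | ==
  [3] u=2 | in ⊤ | out ⊤ | prev ⊥ | push {0,1}
  [4] u=3 | in ⊤ | out ⊤ | prev ⊥ | push {2}
  [5] u=0 | in ⊤ | out ⊤ | prev 3 | push {}
  [6] u=1 | in ⊤ | out ⊤ | prev 4 | push {0}
  [7] u=2 | in ⊤ | out ⊤ | ==
  [8] u=0 | in ⊤ | out ⊤ | ==

Converged values:
  [0] ⊤
  [1] ⊤
  [2] ⊤
  [3] ⊤

no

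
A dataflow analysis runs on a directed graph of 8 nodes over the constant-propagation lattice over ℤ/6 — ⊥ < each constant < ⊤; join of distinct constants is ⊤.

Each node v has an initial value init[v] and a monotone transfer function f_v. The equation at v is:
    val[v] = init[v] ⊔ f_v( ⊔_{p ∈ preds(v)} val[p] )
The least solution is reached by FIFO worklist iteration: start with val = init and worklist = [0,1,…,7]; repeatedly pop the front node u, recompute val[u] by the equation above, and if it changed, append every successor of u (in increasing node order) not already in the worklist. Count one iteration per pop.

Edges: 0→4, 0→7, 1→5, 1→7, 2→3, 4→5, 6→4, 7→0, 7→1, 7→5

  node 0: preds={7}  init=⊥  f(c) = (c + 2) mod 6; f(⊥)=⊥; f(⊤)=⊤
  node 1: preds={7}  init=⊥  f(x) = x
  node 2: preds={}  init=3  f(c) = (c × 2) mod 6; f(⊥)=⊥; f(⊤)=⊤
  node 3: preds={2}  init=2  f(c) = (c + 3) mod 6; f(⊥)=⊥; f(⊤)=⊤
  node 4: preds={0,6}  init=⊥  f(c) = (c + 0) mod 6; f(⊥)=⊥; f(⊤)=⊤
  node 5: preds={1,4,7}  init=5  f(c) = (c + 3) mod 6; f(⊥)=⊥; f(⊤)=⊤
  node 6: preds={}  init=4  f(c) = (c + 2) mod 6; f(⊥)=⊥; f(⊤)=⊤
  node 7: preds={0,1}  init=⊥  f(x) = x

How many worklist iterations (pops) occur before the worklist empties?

Iteration log — 8 steps:
  step 1. node 0  ⊔preds=⊥  new=⊥  stable
  step 2. node 1  ⊔preds=⊥  new=⊥  stable
  step 3. node 2  ⊔preds=⊥  new=3  stable
  step 4. node 3  ⊔preds=3  new=⊤  old=2  +wl: 
  step 5. node 4  ⊔preds=4  new=4  old=⊥  +wl: 
  step 6. node 5  ⊔preds=4  new=⊤  old=5  +wl: 
  step 7. node 6  ⊔preds=⊥  new=4  stable
  step 8. node 7  ⊔preds=⊥  new=⊥  stable

Least fixpoint reached:
  node 0: ⊥
  node 1: ⊥
  node 2: 3
  node 3: ⊤
  node 4: 4
  node 5: ⊤
  node 6: 4
  node 7: ⊥

8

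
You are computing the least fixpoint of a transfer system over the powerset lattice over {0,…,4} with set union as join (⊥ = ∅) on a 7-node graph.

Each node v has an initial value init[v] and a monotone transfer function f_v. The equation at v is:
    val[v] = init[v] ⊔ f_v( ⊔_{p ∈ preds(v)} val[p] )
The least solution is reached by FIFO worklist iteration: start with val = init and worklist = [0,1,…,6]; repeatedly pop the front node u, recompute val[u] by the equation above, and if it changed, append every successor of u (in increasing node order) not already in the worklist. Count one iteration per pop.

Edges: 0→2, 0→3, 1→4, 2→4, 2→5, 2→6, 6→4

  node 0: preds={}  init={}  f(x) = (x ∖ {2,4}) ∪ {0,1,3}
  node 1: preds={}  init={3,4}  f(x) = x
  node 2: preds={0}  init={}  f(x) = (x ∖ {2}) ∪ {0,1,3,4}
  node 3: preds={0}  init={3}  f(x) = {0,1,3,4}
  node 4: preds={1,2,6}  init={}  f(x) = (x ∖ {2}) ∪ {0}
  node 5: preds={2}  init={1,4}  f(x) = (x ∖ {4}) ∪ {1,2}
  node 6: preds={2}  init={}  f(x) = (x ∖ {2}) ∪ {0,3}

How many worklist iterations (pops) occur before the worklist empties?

8

Worklist (8 pops):
  #1 pop 0: in={} → {0,1,3} (was {}); enqueue []
  #2 pop 1: in={} → {3,4} (no change)
  #3 pop 2: in={0,1,3} → {0,1,3,4} (was {}); enqueue []
  #4 pop 3: in={0,1,3} → {0,1,3,4} (was {3}); enqueue []
  #5 pop 4: in={0,1,3,4} → {0,1,3,4} (was {}); enqueue []
  #6 pop 5: in={0,1,3,4} → {0,1,2,3,4} (was {1,4}); enqueue []
  #7 pop 6: in={0,1,3,4} → {0,1,3,4} (was {}); enqueue [4]
  #8 pop 4: in={0,1,3,4} → {0,1,3,4} (no change)

Fixpoint:
  val[0] = {0,1,3}
  val[1] = {3,4}
  val[2] = {0,1,3,4}
  val[3] = {0,1,3,4}
  val[4] = {0,1,3,4}
  val[5] = {0,1,2,3,4}
  val[6] = {0,1,3,4}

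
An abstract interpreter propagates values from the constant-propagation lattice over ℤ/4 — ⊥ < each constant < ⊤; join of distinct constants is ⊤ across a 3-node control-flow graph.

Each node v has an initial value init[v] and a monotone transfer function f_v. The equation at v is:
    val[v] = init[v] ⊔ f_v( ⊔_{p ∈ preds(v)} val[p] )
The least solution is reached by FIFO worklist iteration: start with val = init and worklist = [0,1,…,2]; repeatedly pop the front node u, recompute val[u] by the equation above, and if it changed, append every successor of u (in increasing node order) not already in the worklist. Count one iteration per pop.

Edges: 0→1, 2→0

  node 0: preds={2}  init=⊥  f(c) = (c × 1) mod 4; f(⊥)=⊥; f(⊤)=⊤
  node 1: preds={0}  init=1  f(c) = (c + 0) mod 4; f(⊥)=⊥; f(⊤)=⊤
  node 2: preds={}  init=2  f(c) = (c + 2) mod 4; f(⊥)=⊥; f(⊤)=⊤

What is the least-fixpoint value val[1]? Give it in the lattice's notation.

⊤

Iteration log — 3 steps:
  step 1. node 0  ⊔preds=2  new=2  old=⊥  +wl: 
  step 2. node 1  ⊔preds=2  new=⊤  old=1  +wl: 
  step 3. node 2  ⊔preds=⊥  new=2  stable

Least fixpoint reached:
  node 0: 2
  node 1: ⊤
  node 2: 2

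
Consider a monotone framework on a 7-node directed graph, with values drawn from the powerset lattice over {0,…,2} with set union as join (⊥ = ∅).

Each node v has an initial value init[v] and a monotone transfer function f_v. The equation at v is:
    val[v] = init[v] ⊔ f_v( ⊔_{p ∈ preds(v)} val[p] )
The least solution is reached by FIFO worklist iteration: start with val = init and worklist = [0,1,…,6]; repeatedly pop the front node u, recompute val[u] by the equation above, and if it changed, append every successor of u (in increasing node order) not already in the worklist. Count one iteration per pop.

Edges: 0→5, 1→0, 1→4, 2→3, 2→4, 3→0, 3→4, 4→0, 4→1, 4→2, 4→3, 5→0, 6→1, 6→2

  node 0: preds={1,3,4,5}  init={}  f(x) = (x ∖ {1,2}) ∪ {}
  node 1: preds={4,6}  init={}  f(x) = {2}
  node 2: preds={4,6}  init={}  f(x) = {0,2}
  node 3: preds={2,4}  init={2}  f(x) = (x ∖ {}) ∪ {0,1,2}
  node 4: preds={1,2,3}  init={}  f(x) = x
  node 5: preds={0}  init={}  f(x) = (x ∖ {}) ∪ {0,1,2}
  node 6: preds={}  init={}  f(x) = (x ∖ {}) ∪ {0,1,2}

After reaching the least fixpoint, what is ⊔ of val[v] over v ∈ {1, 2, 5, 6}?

{0,1,2}

Worklist (12 pops):
  #1 pop 0: in={2} → {} (no change)
  #2 pop 1: in={} → {2} (was {}); enqueue [0]
  #3 pop 2: in={} → {0,2} (was {}); enqueue []
  #4 pop 3: in={0,2} → {0,1,2} (was {2}); enqueue []
  #5 pop 4: in={0,1,2} → {0,1,2} (was {}); enqueue [1,2,3]
  #6 pop 5: in={} → {0,1,2} (was {}); enqueue []
  #7 pop 6: in={} → {0,1,2} (was {}); enqueue []
  #8 pop 0: in={0,1,2} → {0} (was {}); enqueue [5]
  #9 pop 1: in={0,1,2} → {2} (no change)
  #10 pop 2: in={0,1,2} → {0,2} (no change)
  #11 pop 3: in={0,1,2} → {0,1,2} (no change)
  #12 pop 5: in={0} → {0,1,2} (no change)

Fixpoint:
  val[0] = {0}
  val[1] = {2}
  val[2] = {0,2}
  val[3] = {0,1,2}
  val[4] = {0,1,2}
  val[5] = {0,1,2}
  val[6] = {0,1,2}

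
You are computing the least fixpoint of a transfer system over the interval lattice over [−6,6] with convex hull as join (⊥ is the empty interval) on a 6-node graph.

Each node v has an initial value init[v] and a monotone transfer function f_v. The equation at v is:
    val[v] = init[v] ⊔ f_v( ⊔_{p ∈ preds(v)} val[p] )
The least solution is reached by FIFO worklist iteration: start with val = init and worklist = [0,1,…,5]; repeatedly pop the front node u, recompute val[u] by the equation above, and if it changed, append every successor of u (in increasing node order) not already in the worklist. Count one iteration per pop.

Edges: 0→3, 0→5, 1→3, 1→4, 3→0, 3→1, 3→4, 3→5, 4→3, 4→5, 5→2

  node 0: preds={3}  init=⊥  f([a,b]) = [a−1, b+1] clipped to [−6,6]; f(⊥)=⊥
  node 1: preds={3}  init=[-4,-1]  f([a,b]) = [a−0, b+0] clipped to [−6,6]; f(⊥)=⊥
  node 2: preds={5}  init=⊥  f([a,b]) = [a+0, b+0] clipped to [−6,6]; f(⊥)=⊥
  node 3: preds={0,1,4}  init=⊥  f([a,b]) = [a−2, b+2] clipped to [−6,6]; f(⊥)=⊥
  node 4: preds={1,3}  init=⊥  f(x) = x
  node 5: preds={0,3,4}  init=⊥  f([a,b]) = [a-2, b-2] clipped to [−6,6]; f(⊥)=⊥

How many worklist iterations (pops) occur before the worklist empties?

24

Trace (24 dequeues):
  [1] u=0 | in ⊥ | out ⊥ | ==
  [2] u=1 | in ⊥ | out [-4,-1] | ==
  [3] u=2 | in ⊥ | out ⊥ | ==
  [4] u=3 | in [-4,-1] | out [-6,1] | prev ⊥ | push {0,1}
  [5] u=4 | in [-6,1] | out [-6,1] | prev ⊥ | push {3}
  [6] u=5 | in [-6,1] | out [-6,-1] | prev ⊥ | push {2}
  [7] u=0 | in [-6,1] | out [-6,2] | prev ⊥ | push {5}
  [8] u=1 | in [-6,1] | out [-6,1] | prev [-4,-1] | push {4}
  [9] u=3 | in [-6,2] | out [-6,4] | prev [-6,1] | push {0,1}
  [10] u=2 | in [-6,-1] | out [-6,-1] | prev ⊥ | push {}
  [11] u=5 | in [-6,4] | out [-6,2] | prev [-6,-1] | push {2}
  [12] u=4 | in [-6,4] | out [-6,4] | prev [-6,1] | push {3,5}
  [13] u=0 | in [-6,4] | out [-6,5] | prev [-6,2] | push {}
  [14] u=1 | in [-6,4] | out [-6,4] | prev [-6,1] | push {4}
  [15] u=2 | in [-6,2] | out [-6,2] | prev [-6,-1] | push {}
  [16] u=3 | in [-6,5] | out [-6,6] | prev [-6,4] | push {0,1}
  [17] u=5 | in [-6,6] | out [-6,4] | prev [-6,2] | push {2}
  [18] u=4 | in [-6,6] | out [-6,6] | prev [-6,4] | push {3,5}
  [19] u=0 | in [-6,6] | out [-6,6] | prev [-6,5] | push {}
  [20] u=1 | in [-6,6] | out [-6,6] | prev [-6,4] | push {4}
  [21] u=2 | in [-6,4] | out [-6,4] | prev [-6,2] | push {}
  [22] u=3 | in [-6,6] | out [-6,6] | ==
  [23] u=5 | in [-6,6] | out [-6,4] | ==
  [24] u=4 | in [-6,6] | out [-6,6] | ==

Converged values:
  [0] [-6,6]
  [1] [-6,6]
  [2] [-6,4]
  [3] [-6,6]
  [4] [-6,6]
  [5] [-6,4]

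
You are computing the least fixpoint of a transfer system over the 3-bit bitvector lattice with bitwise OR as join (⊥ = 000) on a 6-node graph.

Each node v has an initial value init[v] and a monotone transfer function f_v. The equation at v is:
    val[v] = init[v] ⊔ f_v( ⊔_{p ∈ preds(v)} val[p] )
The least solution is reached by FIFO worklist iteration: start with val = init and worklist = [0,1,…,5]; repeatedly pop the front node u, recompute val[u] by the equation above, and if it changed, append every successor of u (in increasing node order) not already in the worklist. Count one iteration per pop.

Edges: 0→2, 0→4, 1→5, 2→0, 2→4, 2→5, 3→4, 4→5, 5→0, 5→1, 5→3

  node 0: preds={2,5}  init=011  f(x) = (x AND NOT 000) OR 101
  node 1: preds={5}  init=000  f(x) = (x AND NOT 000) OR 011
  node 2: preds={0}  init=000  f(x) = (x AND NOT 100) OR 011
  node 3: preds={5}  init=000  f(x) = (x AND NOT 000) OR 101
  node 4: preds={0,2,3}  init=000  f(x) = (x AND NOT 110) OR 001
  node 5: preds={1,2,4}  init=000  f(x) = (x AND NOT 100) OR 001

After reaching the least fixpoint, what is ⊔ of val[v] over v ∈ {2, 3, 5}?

Iteration log — 10 steps:
  step 1. node 0  ⊔preds=000  new=111  old=011  +wl: 
  step 2. node 1  ⊔preds=000  new=011  old=000  +wl: 
  step 3. node 2  ⊔preds=111  new=011  old=000  +wl: 0
  step 4. node 3  ⊔preds=000  new=101  old=000  +wl: 
  step 5. node 4  ⊔preds=111  new=001  old=000  +wl: 
  step 6. node 5  ⊔preds=011  new=011  old=000  +wl: 1,3
  step 7. node 0  ⊔preds=011  new=111  stable
  step 8. node 1  ⊔preds=011  new=011  stable
  step 9. node 3  ⊔preds=011  new=111  old=101  +wl: 4
  step 10. node 4  ⊔preds=111  new=001  stable

Least fixpoint reached:
  node 0: 111
  node 1: 011
  node 2: 011
  node 3: 111
  node 4: 001
  node 5: 011

111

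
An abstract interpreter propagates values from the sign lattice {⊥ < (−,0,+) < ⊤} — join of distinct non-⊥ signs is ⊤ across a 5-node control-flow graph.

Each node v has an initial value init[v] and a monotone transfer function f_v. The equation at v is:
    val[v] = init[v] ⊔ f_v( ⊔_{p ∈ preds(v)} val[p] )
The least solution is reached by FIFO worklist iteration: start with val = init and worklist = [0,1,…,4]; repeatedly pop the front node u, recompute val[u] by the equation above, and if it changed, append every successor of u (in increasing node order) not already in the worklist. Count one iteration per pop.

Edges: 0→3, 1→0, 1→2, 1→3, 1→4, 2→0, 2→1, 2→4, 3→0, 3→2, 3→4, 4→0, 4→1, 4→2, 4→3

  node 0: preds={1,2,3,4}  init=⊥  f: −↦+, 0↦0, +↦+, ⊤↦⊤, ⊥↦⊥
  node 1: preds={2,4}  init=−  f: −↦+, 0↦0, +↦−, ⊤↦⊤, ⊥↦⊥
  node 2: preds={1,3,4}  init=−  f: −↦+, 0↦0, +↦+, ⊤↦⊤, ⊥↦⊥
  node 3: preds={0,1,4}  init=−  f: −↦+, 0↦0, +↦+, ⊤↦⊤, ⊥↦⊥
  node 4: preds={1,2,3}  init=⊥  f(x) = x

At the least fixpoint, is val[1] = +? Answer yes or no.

no

Worklist (9 pops):
  #1 pop 0: in=− → + (was ⊥); enqueue []
  #2 pop 1: in=− → ⊤ (was −); enqueue [0]
  #3 pop 2: in=⊤ → ⊤ (was −); enqueue [1]
  #4 pop 3: in=⊤ → ⊤ (was −); enqueue [2]
  #5 pop 4: in=⊤ → ⊤ (was ⊥); enqueue [3]
  #6 pop 0: in=⊤ → ⊤ (was +); enqueue []
  #7 pop 1: in=⊤ → ⊤ (no change)
  #8 pop 2: in=⊤ → ⊤ (no change)
  #9 pop 3: in=⊤ → ⊤ (no change)

Fixpoint:
  val[0] = ⊤
  val[1] = ⊤
  val[2] = ⊤
  val[3] = ⊤
  val[4] = ⊤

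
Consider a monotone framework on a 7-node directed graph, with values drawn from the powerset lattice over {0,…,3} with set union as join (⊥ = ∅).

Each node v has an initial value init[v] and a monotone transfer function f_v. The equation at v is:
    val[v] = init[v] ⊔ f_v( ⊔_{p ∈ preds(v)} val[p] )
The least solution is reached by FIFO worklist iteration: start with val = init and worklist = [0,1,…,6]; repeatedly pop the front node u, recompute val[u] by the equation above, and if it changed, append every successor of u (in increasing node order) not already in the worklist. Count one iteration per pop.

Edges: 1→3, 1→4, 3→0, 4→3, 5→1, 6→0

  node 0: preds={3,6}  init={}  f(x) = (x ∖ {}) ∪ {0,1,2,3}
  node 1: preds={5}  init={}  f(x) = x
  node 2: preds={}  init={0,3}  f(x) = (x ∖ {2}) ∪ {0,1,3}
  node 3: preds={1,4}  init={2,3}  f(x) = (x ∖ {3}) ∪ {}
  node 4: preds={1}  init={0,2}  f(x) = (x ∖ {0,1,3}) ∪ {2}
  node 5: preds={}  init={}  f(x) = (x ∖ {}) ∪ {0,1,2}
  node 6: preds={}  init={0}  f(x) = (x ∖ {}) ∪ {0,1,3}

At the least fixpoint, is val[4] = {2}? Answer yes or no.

no

Trace (12 dequeues):
  [1] u=0 | in {0,2,3} | out {0,1,2,3} | prev {} | push {}
  [2] u=1 | in {} | out {} | ==
  [3] u=2 | in {} | out {0,1,3} | prev {0,3} | push {}
  [4] u=3 | in {0,2} | out {0,2,3} | prev {2,3} | push {0}
  [5] u=4 | in {} | out {0,2} | ==
  [6] u=5 | in {} | out {0,1,2} | prev {} | push {1}
  [7] u=6 | in {} | out {0,1,3} | prev {0} | push {}
  [8] u=0 | in {0,1,2,3} | out {0,1,2,3} | ==
  [9] u=1 | in {0,1,2} | out {0,1,2} | prev {} | push {3,4}
  [10] u=3 | in {0,1,2} | out {0,1,2,3} | prev {0,2,3} | push {0}
  [11] u=4 | in {0,1,2} | out {0,2} | ==
  [12] u=0 | in {0,1,2,3} | out {0,1,2,3} | ==

Converged values:
  [0] {0,1,2,3}
  [1] {0,1,2}
  [2] {0,1,3}
  [3] {0,1,2,3}
  [4] {0,2}
  [5] {0,1,2}
  [6] {0,1,3}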